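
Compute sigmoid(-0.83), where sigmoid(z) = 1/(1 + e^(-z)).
0.3036

sigmoid(-0.83) = 1/(1 + e^(0.83)) = 1/(1 + 2.293) = 0.3036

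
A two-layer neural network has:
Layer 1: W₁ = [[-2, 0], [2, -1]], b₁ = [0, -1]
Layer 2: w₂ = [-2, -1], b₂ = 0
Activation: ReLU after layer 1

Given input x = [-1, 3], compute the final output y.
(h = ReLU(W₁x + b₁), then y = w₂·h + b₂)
y = -4

Layer 1 pre-activation: z₁ = [2, -6]
After ReLU: h = [2, 0]
Layer 2 output: y = -2×2 + -1×0 + 0 = -4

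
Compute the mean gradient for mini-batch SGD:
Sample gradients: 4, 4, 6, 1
Average gradient = 3.75

Average = (1/4)(4 + 4 + 6 + 1) = 15/4 = 3.75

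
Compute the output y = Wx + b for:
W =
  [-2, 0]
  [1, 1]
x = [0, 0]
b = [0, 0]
y = [0, 0]

Wx = [-2×0 + 0×0, 1×0 + 1×0]
   = [0, 0]
y = Wx + b = [0 + 0, 0 + 0] = [0, 0]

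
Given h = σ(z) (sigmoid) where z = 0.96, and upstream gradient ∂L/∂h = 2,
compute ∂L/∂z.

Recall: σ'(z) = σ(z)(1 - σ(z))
∂L/∂z = 0.4004

σ(0.96) = 0.7231
σ'(0.96) = σ(0.96)(1 - σ(0.96)) = 0.7231 × 0.2769 = 0.2002
∂L/∂z = ∂L/∂h · σ'(z) = 2 × 0.2002 = 0.4004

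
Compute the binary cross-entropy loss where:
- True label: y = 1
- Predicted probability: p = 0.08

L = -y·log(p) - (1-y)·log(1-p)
L = 2.526

L = -1·log(0.08) - 0·log(0.92) = -log(0.08) = 2.526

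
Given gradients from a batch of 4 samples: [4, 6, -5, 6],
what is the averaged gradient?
Average gradient = 2.75

Average = (1/4)(4 + 6 + -5 + 6) = 11/4 = 2.75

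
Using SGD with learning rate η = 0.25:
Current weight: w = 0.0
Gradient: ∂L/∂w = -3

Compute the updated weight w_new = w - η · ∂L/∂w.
w_new = 0.75

w_new = w - η·∂L/∂w = 0.0 - 0.25×(-3) = 0.0 - (-0.75) = 0.75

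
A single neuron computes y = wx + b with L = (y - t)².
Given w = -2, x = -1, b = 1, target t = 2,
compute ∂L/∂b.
∂L/∂b = 2

y = wx + b = (-2)(-1) + 1 = 3
∂L/∂y = 2(y - t) = 2(3 - 2) = 2
∂y/∂b = 1
∂L/∂b = ∂L/∂y · ∂y/∂b = 2 × 1 = 2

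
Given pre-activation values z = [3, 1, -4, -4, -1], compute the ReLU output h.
h = [3, 1, 0, 0, 0]

ReLU applied element-wise: max(0,3)=3, max(0,1)=1, max(0,-4)=0, max(0,-4)=0, max(0,-1)=0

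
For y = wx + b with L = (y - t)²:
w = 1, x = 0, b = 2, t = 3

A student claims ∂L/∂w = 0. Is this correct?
Correct

y = (1)(0) + 2 = 2
∂L/∂y = 2(y - t) = 2(2 - 3) = -2
∂y/∂w = x = 0
∂L/∂w = -2 × 0 = 0

Claimed value: 0
Correct: The correct gradient is 0.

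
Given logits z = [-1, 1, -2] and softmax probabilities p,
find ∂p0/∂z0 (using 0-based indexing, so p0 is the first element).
∂p0/∂z0 = 0.1012

p = softmax(z) = [0.1142, 0.8438, 0.04201]
p0 = 0.1142

∂p0/∂z0 = p0(1 - p0) = 0.1142 × (1 - 0.1142) = 0.1012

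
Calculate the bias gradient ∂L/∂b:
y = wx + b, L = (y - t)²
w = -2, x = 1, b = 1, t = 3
∂L/∂b = -8

y = wx + b = (-2)(1) + 1 = -1
∂L/∂y = 2(y - t) = 2(-1 - 3) = -8
∂y/∂b = 1
∂L/∂b = ∂L/∂y · ∂y/∂b = -8 × 1 = -8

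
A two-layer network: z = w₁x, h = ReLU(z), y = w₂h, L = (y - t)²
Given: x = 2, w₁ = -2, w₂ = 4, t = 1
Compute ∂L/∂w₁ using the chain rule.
∂L/∂w₁ = 0

Forward pass:
z = w₁x = -2×2 = -4
h = ReLU(-4) = 0
y = w₂h = 4×0 = 0

Backward pass:
∂L/∂y = 2(y - t) = 2(0 - 1) = -2
∂y/∂h = w₂ = 4
∂h/∂z = 0 (ReLU derivative)
∂z/∂w₁ = x = 2

∂L/∂w₁ = -2 × 4 × 0 × 2 = 0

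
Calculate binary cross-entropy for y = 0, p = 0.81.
L = 1.661

L = -0·log(0.81) - 1·log(0.19) = -log(0.19) = 1.661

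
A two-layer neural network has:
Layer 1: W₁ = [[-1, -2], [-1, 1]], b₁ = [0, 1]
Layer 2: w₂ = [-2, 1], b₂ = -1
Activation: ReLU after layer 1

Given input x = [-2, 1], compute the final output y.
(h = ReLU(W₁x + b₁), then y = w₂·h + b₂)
y = 3

Layer 1 pre-activation: z₁ = [0, 4]
After ReLU: h = [0, 4]
Layer 2 output: y = -2×0 + 1×4 + -1 = 3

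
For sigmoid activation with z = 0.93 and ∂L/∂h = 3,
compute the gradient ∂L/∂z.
∂L/∂z = 0.6086

σ(0.93) = 0.7171
σ'(0.93) = σ(0.93)(1 - σ(0.93)) = 0.7171 × 0.2829 = 0.2029
∂L/∂z = ∂L/∂h · σ'(z) = 3 × 0.2029 = 0.6086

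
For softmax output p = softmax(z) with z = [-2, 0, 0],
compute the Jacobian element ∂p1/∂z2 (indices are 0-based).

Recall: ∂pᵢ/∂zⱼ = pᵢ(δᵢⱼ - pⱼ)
∂p1/∂z2 = -0.2193

p = softmax(z) = [0.06338, 0.4683, 0.4683]
p1 = 0.4683, p2 = 0.4683

∂p1/∂z2 = -p1 × p2 = -0.4683 × 0.4683 = -0.2193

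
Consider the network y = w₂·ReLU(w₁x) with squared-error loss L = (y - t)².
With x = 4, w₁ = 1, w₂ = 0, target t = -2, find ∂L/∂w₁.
∂L/∂w₁ = 0

Forward pass:
z = w₁x = 1×4 = 4
h = ReLU(4) = 4
y = w₂h = 0×4 = 0

Backward pass:
∂L/∂y = 2(y - t) = 2(0 - -2) = 4
∂y/∂h = w₂ = 0
∂h/∂z = 1 (ReLU derivative)
∂z/∂w₁ = x = 4

∂L/∂w₁ = 4 × 0 × 1 × 4 = 0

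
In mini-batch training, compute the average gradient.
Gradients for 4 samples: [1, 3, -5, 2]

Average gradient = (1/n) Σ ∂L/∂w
Average gradient = 0.25

Average = (1/4)(1 + 3 + -5 + 2) = 1/4 = 0.25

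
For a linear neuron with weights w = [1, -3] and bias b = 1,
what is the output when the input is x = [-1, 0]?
y = 0

y = (1)(-1) + (-3)(0) + 1 = 0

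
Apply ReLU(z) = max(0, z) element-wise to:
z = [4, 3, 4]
h = [4, 3, 4]

ReLU applied element-wise: max(0,4)=4, max(0,3)=3, max(0,4)=4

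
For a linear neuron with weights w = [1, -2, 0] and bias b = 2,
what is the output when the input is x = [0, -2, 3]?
y = 6

y = (1)(0) + (-2)(-2) + (0)(3) + 2 = 6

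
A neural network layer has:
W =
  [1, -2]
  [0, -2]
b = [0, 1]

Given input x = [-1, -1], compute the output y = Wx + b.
y = [1, 3]

Wx = [1×-1 + -2×-1, 0×-1 + -2×-1]
   = [1, 2]
y = Wx + b = [1 + 0, 2 + 1] = [1, 3]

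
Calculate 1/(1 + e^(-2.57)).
0.9289

sigmoid(2.57) = 1/(1 + e^(-2.57)) = 1/(1 + 0.07654) = 0.9289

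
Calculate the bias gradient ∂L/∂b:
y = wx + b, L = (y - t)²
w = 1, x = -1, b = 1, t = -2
∂L/∂b = 4

y = wx + b = (1)(-1) + 1 = 0
∂L/∂y = 2(y - t) = 2(0 - -2) = 4
∂y/∂b = 1
∂L/∂b = ∂L/∂y · ∂y/∂b = 4 × 1 = 4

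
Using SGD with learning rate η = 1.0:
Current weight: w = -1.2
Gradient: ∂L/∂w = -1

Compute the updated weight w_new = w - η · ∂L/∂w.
w_new = -0.2

w_new = w - η·∂L/∂w = -1.2 - 1.0×(-1) = -1.2 - (-1) = -0.2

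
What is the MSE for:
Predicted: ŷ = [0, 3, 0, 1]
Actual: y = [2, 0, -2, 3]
MSE = 5.25

MSE = (1/4)((0-2)² + (3-0)² + (0--2)² + (1-3)²) = (1/4)(4 + 9 + 4 + 4) = 5.25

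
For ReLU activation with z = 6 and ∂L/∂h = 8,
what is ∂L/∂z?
∂L/∂z = 8

h = ReLU(6) = 6
Since z > 0: ∂h/∂z = 1
∂L/∂z = ∂L/∂h · ∂h/∂z = 8 × 1 = 8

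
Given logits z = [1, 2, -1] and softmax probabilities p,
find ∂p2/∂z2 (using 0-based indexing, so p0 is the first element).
∂p2/∂z2 = 0.03389

p = softmax(z) = [0.2595, 0.7054, 0.03512]
p2 = 0.03512

∂p2/∂z2 = p2(1 - p2) = 0.03512 × (1 - 0.03512) = 0.03389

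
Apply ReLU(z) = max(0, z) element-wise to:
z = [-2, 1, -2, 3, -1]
h = [0, 1, 0, 3, 0]

ReLU applied element-wise: max(0,-2)=0, max(0,1)=1, max(0,-2)=0, max(0,3)=3, max(0,-1)=0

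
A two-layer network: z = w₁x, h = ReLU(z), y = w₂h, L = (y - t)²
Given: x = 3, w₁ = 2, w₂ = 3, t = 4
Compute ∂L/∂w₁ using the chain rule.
∂L/∂w₁ = 252

Forward pass:
z = w₁x = 2×3 = 6
h = ReLU(6) = 6
y = w₂h = 3×6 = 18

Backward pass:
∂L/∂y = 2(y - t) = 2(18 - 4) = 28
∂y/∂h = w₂ = 3
∂h/∂z = 1 (ReLU derivative)
∂z/∂w₁ = x = 3

∂L/∂w₁ = 28 × 3 × 1 × 3 = 252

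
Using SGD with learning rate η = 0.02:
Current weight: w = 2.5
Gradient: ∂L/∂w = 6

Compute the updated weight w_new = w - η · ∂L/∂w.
w_new = 2.38

w_new = w - η·∂L/∂w = 2.5 - 0.02×(6) = 2.5 - (0.12) = 2.38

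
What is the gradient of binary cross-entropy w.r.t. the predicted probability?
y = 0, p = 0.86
∂L/∂p = 7.143

∂L/∂p = -y/p + (1-y)/(1-p) = 0 + 1/0.14 = 7.143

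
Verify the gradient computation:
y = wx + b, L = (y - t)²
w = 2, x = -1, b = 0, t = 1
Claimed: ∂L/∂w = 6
Correct

y = (2)(-1) + 0 = -2
∂L/∂y = 2(y - t) = 2(-2 - 1) = -6
∂y/∂w = x = -1
∂L/∂w = -6 × -1 = 6

Claimed value: 6
Correct: The correct gradient is 6.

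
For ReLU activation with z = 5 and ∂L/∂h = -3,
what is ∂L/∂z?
∂L/∂z = -3

h = ReLU(5) = 5
Since z > 0: ∂h/∂z = 1
∂L/∂z = ∂L/∂h · ∂h/∂z = -3 × 1 = -3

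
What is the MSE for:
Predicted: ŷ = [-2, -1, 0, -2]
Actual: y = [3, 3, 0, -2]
MSE = 10.25

MSE = (1/4)((-2-3)² + (-1-3)² + (0-0)² + (-2--2)²) = (1/4)(25 + 16 + 0 + 0) = 10.25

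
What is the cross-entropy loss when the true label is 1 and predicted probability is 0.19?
L = 1.661

L = -1·log(0.19) - 0·log(0.81) = -log(0.19) = 1.661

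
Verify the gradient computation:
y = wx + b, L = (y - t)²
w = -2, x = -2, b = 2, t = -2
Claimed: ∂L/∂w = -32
Correct

y = (-2)(-2) + 2 = 6
∂L/∂y = 2(y - t) = 2(6 - -2) = 16
∂y/∂w = x = -2
∂L/∂w = 16 × -2 = -32

Claimed value: -32
Correct: The correct gradient is -32.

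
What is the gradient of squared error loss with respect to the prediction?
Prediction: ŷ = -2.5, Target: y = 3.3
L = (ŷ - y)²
∂L/∂ŷ = -11.6

∂L/∂ŷ = 2(ŷ - y) = 2(-2.5 - 3.3) = 2(-5.8) = -11.6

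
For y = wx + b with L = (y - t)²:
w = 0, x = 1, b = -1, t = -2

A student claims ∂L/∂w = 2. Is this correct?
Correct

y = (0)(1) + -1 = -1
∂L/∂y = 2(y - t) = 2(-1 - -2) = 2
∂y/∂w = x = 1
∂L/∂w = 2 × 1 = 2

Claimed value: 2
Correct: The correct gradient is 2.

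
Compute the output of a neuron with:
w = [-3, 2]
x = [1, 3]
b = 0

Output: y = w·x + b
y = 3

y = (-3)(1) + (2)(3) + 0 = 3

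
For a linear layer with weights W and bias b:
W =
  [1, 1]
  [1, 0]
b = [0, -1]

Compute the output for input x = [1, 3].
y = [4, 0]

Wx = [1×1 + 1×3, 1×1 + 0×3]
   = [4, 1]
y = Wx + b = [4 + 0, 1 + -1] = [4, 0]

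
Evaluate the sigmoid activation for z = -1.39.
0.1994

sigmoid(-1.39) = 1/(1 + e^(1.39)) = 1/(1 + 4.015) = 0.1994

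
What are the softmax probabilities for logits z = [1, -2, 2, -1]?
p = [0.2562, 0.0128, 0.6964, 0.0347]

exp(z) = [2.718, 0.1353, 7.389, 0.3679]
Sum = 10.61
p = [0.2562, 0.0128, 0.6964, 0.0347]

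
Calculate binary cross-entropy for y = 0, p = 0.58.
L = 0.8675

L = -0·log(0.58) - 1·log(0.42) = -log(0.42) = 0.8675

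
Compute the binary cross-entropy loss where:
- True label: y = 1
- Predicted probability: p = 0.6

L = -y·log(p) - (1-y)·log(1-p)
L = 0.5108

L = -1·log(0.6) - 0·log(0.4) = -log(0.6) = 0.5108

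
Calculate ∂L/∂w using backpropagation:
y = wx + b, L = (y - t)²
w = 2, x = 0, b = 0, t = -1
∂L/∂w = 0

y = wx + b = (2)(0) + 0 = 0
∂L/∂y = 2(y - t) = 2(0 - -1) = 2
∂y/∂w = x = 0
∂L/∂w = ∂L/∂y · ∂y/∂w = 2 × 0 = 0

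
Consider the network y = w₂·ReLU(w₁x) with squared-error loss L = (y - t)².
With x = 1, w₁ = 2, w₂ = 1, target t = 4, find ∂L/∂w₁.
∂L/∂w₁ = -4

Forward pass:
z = w₁x = 2×1 = 2
h = ReLU(2) = 2
y = w₂h = 1×2 = 2

Backward pass:
∂L/∂y = 2(y - t) = 2(2 - 4) = -4
∂y/∂h = w₂ = 1
∂h/∂z = 1 (ReLU derivative)
∂z/∂w₁ = x = 1

∂L/∂w₁ = -4 × 1 × 1 × 1 = -4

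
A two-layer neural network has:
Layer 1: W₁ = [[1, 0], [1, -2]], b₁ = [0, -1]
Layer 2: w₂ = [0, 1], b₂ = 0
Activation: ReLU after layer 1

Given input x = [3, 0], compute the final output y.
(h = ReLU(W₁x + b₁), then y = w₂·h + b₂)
y = 2

Layer 1 pre-activation: z₁ = [3, 2]
After ReLU: h = [3, 2]
Layer 2 output: y = 0×3 + 1×2 + 0 = 2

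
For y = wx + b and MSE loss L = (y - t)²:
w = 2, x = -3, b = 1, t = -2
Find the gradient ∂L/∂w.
∂L/∂w = 18

y = wx + b = (2)(-3) + 1 = -5
∂L/∂y = 2(y - t) = 2(-5 - -2) = -6
∂y/∂w = x = -3
∂L/∂w = ∂L/∂y · ∂y/∂w = -6 × -3 = 18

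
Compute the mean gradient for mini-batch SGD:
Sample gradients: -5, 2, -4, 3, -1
Average gradient = -1

Average = (1/5)(-5 + 2 + -4 + 3 + -1) = -5/5 = -1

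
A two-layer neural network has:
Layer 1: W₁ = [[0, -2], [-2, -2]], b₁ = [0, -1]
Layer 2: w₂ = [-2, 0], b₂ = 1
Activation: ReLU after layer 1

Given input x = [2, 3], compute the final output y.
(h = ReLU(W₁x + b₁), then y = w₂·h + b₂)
y = 1

Layer 1 pre-activation: z₁ = [-6, -11]
After ReLU: h = [0, 0]
Layer 2 output: y = -2×0 + 0×0 + 1 = 1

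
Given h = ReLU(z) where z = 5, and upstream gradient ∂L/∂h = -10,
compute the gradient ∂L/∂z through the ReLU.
∂L/∂z = -10

h = ReLU(5) = 5
Since z > 0: ∂h/∂z = 1
∂L/∂z = ∂L/∂h · ∂h/∂z = -10 × 1 = -10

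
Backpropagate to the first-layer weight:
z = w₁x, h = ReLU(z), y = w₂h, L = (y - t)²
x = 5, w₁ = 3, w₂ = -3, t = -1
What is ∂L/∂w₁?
∂L/∂w₁ = 1320

Forward pass:
z = w₁x = 3×5 = 15
h = ReLU(15) = 15
y = w₂h = -3×15 = -45

Backward pass:
∂L/∂y = 2(y - t) = 2(-45 - -1) = -88
∂y/∂h = w₂ = -3
∂h/∂z = 1 (ReLU derivative)
∂z/∂w₁ = x = 5

∂L/∂w₁ = -88 × -3 × 1 × 5 = 1320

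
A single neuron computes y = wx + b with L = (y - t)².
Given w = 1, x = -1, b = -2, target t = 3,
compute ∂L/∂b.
∂L/∂b = -12

y = wx + b = (1)(-1) + -2 = -3
∂L/∂y = 2(y - t) = 2(-3 - 3) = -12
∂y/∂b = 1
∂L/∂b = ∂L/∂y · ∂y/∂b = -12 × 1 = -12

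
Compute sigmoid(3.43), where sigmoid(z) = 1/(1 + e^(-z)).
0.9686

sigmoid(3.43) = 1/(1 + e^(-3.43)) = 1/(1 + 0.03239) = 0.9686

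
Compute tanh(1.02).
0.7699

tanh(1.02) = (e^(1.02) - e^(-1.02))/(e^(1.02) + e^(-1.02)) = 0.7699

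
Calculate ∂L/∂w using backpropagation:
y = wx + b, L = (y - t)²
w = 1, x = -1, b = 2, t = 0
∂L/∂w = -2

y = wx + b = (1)(-1) + 2 = 1
∂L/∂y = 2(y - t) = 2(1 - 0) = 2
∂y/∂w = x = -1
∂L/∂w = ∂L/∂y · ∂y/∂w = 2 × -1 = -2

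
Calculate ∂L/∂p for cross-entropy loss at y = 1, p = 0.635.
∂L/∂p = -1.575

∂L/∂p = -y/p + (1-y)/(1-p) = -1/0.635 + 0 = -1.575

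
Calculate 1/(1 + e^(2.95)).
0.04974

sigmoid(-2.95) = 1/(1 + e^(2.95)) = 1/(1 + 19.11) = 0.04974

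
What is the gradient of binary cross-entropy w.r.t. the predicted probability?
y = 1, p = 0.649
∂L/∂p = -1.541

∂L/∂p = -y/p + (1-y)/(1-p) = -1/0.649 + 0 = -1.541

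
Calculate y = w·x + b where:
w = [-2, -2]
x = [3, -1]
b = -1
y = -5

y = (-2)(3) + (-2)(-1) + -1 = -5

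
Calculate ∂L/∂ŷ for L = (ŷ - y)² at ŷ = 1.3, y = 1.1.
∂L/∂ŷ = 0.4

∂L/∂ŷ = 2(ŷ - y) = 2(1.3 - 1.1) = 2(0.2) = 0.4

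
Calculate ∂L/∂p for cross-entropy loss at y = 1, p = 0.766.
∂L/∂p = -1.305

∂L/∂p = -y/p + (1-y)/(1-p) = -1/0.766 + 0 = -1.305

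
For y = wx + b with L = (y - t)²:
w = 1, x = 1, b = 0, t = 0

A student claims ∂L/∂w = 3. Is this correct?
Incorrect

y = (1)(1) + 0 = 1
∂L/∂y = 2(y - t) = 2(1 - 0) = 2
∂y/∂w = x = 1
∂L/∂w = 2 × 1 = 2

Claimed value: 3
Incorrect: The correct gradient is 2.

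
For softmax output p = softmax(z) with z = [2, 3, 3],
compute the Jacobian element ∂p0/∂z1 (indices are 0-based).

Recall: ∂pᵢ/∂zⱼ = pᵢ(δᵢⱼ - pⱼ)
∂p0/∂z1 = -0.06561

p = softmax(z) = [0.1554, 0.4223, 0.4223]
p0 = 0.1554, p1 = 0.4223

∂p0/∂z1 = -p0 × p1 = -0.1554 × 0.4223 = -0.06561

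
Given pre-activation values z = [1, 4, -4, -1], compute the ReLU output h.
h = [1, 4, 0, 0]

ReLU applied element-wise: max(0,1)=1, max(0,4)=4, max(0,-4)=0, max(0,-1)=0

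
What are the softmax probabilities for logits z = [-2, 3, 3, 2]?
p = [0.0028, 0.4211, 0.4211, 0.1549]

exp(z) = [0.1353, 20.09, 20.09, 7.389]
Sum = 47.7
p = [0.0028, 0.4211, 0.4211, 0.1549]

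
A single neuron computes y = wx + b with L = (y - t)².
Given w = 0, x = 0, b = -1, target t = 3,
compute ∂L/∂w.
∂L/∂w = 0

y = wx + b = (0)(0) + -1 = -1
∂L/∂y = 2(y - t) = 2(-1 - 3) = -8
∂y/∂w = x = 0
∂L/∂w = ∂L/∂y · ∂y/∂w = -8 × 0 = 0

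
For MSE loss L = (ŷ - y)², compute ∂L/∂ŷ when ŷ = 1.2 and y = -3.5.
∂L/∂ŷ = 9.4

∂L/∂ŷ = 2(ŷ - y) = 2(1.2 - -3.5) = 2(4.7) = 9.4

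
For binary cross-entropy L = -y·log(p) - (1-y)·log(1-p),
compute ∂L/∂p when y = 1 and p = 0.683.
∂L/∂p = -1.464

∂L/∂p = -y/p + (1-y)/(1-p) = -1/0.683 + 0 = -1.464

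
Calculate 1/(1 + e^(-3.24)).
0.9623

sigmoid(3.24) = 1/(1 + e^(-3.24)) = 1/(1 + 0.03916) = 0.9623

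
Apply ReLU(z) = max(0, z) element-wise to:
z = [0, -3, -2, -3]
h = [0, 0, 0, 0]

ReLU applied element-wise: max(0,0)=0, max(0,-3)=0, max(0,-2)=0, max(0,-3)=0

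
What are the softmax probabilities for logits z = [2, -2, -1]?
p = [0.9362, 0.0171, 0.0466]

exp(z) = [7.389, 0.1353, 0.3679]
Sum = 7.892
p = [0.9362, 0.0171, 0.0466]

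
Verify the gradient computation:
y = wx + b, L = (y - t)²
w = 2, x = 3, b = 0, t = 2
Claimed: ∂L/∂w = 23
Incorrect

y = (2)(3) + 0 = 6
∂L/∂y = 2(y - t) = 2(6 - 2) = 8
∂y/∂w = x = 3
∂L/∂w = 8 × 3 = 24

Claimed value: 23
Incorrect: The correct gradient is 24.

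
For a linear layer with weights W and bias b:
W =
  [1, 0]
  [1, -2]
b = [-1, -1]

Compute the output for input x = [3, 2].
y = [2, -2]

Wx = [1×3 + 0×2, 1×3 + -2×2]
   = [3, -1]
y = Wx + b = [3 + -1, -1 + -1] = [2, -2]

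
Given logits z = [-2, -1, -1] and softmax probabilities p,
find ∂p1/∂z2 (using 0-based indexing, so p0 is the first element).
∂p1/∂z2 = -0.1784

p = softmax(z) = [0.1554, 0.4223, 0.4223]
p1 = 0.4223, p2 = 0.4223

∂p1/∂z2 = -p1 × p2 = -0.4223 × 0.4223 = -0.1784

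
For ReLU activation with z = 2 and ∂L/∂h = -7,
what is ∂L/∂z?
∂L/∂z = -7

h = ReLU(2) = 2
Since z > 0: ∂h/∂z = 1
∂L/∂z = ∂L/∂h · ∂h/∂z = -7 × 1 = -7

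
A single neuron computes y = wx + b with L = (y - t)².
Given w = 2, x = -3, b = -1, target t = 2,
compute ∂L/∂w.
∂L/∂w = 54

y = wx + b = (2)(-3) + -1 = -7
∂L/∂y = 2(y - t) = 2(-7 - 2) = -18
∂y/∂w = x = -3
∂L/∂w = ∂L/∂y · ∂y/∂w = -18 × -3 = 54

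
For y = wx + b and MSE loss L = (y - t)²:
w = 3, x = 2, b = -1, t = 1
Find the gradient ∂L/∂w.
∂L/∂w = 16

y = wx + b = (3)(2) + -1 = 5
∂L/∂y = 2(y - t) = 2(5 - 1) = 8
∂y/∂w = x = 2
∂L/∂w = ∂L/∂y · ∂y/∂w = 8 × 2 = 16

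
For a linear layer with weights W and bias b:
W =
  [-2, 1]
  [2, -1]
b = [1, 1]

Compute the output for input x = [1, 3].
y = [2, 0]

Wx = [-2×1 + 1×3, 2×1 + -1×3]
   = [1, -1]
y = Wx + b = [1 + 1, -1 + 1] = [2, 0]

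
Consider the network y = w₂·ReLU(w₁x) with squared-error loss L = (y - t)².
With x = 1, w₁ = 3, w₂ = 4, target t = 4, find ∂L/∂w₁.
∂L/∂w₁ = 64

Forward pass:
z = w₁x = 3×1 = 3
h = ReLU(3) = 3
y = w₂h = 4×3 = 12

Backward pass:
∂L/∂y = 2(y - t) = 2(12 - 4) = 16
∂y/∂h = w₂ = 4
∂h/∂z = 1 (ReLU derivative)
∂z/∂w₁ = x = 1

∂L/∂w₁ = 16 × 4 × 1 × 1 = 64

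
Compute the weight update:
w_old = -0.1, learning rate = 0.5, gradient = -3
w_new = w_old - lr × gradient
w_new = 1.4

w_new = w - η·∂L/∂w = -0.1 - 0.5×(-3) = -0.1 - (-1.5) = 1.4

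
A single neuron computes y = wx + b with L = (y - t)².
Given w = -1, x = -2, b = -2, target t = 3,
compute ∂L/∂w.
∂L/∂w = 12

y = wx + b = (-1)(-2) + -2 = 0
∂L/∂y = 2(y - t) = 2(0 - 3) = -6
∂y/∂w = x = -2
∂L/∂w = ∂L/∂y · ∂y/∂w = -6 × -2 = 12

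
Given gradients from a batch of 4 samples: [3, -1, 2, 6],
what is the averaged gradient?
Average gradient = 2.5

Average = (1/4)(3 + -1 + 2 + 6) = 10/4 = 2.5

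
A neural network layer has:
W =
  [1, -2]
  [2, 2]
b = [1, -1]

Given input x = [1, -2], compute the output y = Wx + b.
y = [6, -3]

Wx = [1×1 + -2×-2, 2×1 + 2×-2]
   = [5, -2]
y = Wx + b = [5 + 1, -2 + -1] = [6, -3]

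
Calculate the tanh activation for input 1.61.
0.9232

tanh(1.61) = (e^(1.61) - e^(-1.61))/(e^(1.61) + e^(-1.61)) = 0.9232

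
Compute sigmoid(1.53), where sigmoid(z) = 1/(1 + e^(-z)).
0.822

sigmoid(1.53) = 1/(1 + e^(-1.53)) = 1/(1 + 0.2165) = 0.822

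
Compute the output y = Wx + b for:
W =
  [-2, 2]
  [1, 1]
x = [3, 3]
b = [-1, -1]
y = [-1, 5]

Wx = [-2×3 + 2×3, 1×3 + 1×3]
   = [0, 6]
y = Wx + b = [0 + -1, 6 + -1] = [-1, 5]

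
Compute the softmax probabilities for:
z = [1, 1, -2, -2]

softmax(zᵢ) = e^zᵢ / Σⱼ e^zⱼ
p = [0.4763, 0.4763, 0.0237, 0.0237]

exp(z) = [2.718, 2.718, 0.1353, 0.1353]
Sum = 5.707
p = [0.4763, 0.4763, 0.0237, 0.0237]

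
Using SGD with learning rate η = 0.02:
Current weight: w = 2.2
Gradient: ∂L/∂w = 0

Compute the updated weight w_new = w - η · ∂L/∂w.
w_new = 2.2

w_new = w - η·∂L/∂w = 2.2 - 0.02×(0) = 2.2 - (0) = 2.2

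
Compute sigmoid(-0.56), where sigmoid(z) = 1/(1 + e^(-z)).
0.3635

sigmoid(-0.56) = 1/(1 + e^(0.56)) = 1/(1 + 1.751) = 0.3635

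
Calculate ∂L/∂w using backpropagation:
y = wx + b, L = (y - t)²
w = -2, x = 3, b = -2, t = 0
∂L/∂w = -48

y = wx + b = (-2)(3) + -2 = -8
∂L/∂y = 2(y - t) = 2(-8 - 0) = -16
∂y/∂w = x = 3
∂L/∂w = ∂L/∂y · ∂y/∂w = -16 × 3 = -48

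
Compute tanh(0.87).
0.7014

tanh(0.87) = (e^(0.87) - e^(-0.87))/(e^(0.87) + e^(-0.87)) = 0.7014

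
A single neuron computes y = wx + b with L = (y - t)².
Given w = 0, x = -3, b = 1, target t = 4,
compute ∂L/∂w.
∂L/∂w = 18

y = wx + b = (0)(-3) + 1 = 1
∂L/∂y = 2(y - t) = 2(1 - 4) = -6
∂y/∂w = x = -3
∂L/∂w = ∂L/∂y · ∂y/∂w = -6 × -3 = 18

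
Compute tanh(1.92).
0.9579

tanh(1.92) = (e^(1.92) - e^(-1.92))/(e^(1.92) + e^(-1.92)) = 0.9579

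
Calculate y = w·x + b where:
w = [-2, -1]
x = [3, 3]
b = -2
y = -11

y = (-2)(3) + (-1)(3) + -2 = -11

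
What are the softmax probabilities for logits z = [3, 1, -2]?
p = [0.8756, 0.1185, 0.0059]

exp(z) = [20.09, 2.718, 0.1353]
Sum = 22.94
p = [0.8756, 0.1185, 0.0059]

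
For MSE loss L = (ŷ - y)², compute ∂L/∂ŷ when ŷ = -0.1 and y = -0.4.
∂L/∂ŷ = 0.6

∂L/∂ŷ = 2(ŷ - y) = 2(-0.1 - -0.4) = 2(0.3) = 0.6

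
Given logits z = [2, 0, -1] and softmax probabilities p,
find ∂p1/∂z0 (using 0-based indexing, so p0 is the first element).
∂p1/∂z0 = -0.09636

p = softmax(z) = [0.8438, 0.1142, 0.04201]
p1 = 0.1142, p0 = 0.8438

∂p1/∂z0 = -p1 × p0 = -0.1142 × 0.8438 = -0.09636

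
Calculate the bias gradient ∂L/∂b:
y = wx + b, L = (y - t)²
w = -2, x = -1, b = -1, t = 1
∂L/∂b = 0

y = wx + b = (-2)(-1) + -1 = 1
∂L/∂y = 2(y - t) = 2(1 - 1) = 0
∂y/∂b = 1
∂L/∂b = ∂L/∂y · ∂y/∂b = 0 × 1 = 0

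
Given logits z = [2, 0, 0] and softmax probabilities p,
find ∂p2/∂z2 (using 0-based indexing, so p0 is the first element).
∂p2/∂z2 = 0.09516

p = softmax(z) = [0.787, 0.1065, 0.1065]
p2 = 0.1065

∂p2/∂z2 = p2(1 - p2) = 0.1065 × (1 - 0.1065) = 0.09516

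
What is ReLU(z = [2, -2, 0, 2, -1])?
h = [2, 0, 0, 2, 0]

ReLU applied element-wise: max(0,2)=2, max(0,-2)=0, max(0,0)=0, max(0,2)=2, max(0,-1)=0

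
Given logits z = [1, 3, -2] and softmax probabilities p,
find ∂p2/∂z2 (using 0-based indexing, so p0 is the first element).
∂p2/∂z2 = 0.005865

p = softmax(z) = [0.1185, 0.8756, 0.0059]
p2 = 0.0059

∂p2/∂z2 = p2(1 - p2) = 0.0059 × (1 - 0.0059) = 0.005865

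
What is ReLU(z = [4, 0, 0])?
h = [4, 0, 0]

ReLU applied element-wise: max(0,4)=4, max(0,0)=0, max(0,0)=0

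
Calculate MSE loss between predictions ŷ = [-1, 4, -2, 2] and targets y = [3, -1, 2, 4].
MSE = 15.25

MSE = (1/4)((-1-3)² + (4--1)² + (-2-2)² + (2-4)²) = (1/4)(16 + 25 + 16 + 4) = 15.25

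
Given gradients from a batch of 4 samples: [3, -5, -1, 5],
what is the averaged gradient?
Average gradient = 0.5

Average = (1/4)(3 + -5 + -1 + 5) = 2/4 = 0.5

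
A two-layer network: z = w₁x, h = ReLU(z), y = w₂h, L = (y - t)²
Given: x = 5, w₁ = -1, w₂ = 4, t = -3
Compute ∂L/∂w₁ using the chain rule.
∂L/∂w₁ = 0

Forward pass:
z = w₁x = -1×5 = -5
h = ReLU(-5) = 0
y = w₂h = 4×0 = 0

Backward pass:
∂L/∂y = 2(y - t) = 2(0 - -3) = 6
∂y/∂h = w₂ = 4
∂h/∂z = 0 (ReLU derivative)
∂z/∂w₁ = x = 5

∂L/∂w₁ = 6 × 4 × 0 × 5 = 0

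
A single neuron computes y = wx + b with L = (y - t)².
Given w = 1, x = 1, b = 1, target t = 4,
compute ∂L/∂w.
∂L/∂w = -4

y = wx + b = (1)(1) + 1 = 2
∂L/∂y = 2(y - t) = 2(2 - 4) = -4
∂y/∂w = x = 1
∂L/∂w = ∂L/∂y · ∂y/∂w = -4 × 1 = -4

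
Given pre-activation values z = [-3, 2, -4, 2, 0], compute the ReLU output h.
h = [0, 2, 0, 2, 0]

ReLU applied element-wise: max(0,-3)=0, max(0,2)=2, max(0,-4)=0, max(0,2)=2, max(0,0)=0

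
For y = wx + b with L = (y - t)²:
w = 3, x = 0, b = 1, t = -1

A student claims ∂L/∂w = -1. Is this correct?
Incorrect

y = (3)(0) + 1 = 1
∂L/∂y = 2(y - t) = 2(1 - -1) = 4
∂y/∂w = x = 0
∂L/∂w = 4 × 0 = 0

Claimed value: -1
Incorrect: The correct gradient is 0.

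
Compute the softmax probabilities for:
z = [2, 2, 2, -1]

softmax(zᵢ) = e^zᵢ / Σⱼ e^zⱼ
p = [0.3279, 0.3279, 0.3279, 0.0163]

exp(z) = [7.389, 7.389, 7.389, 0.3679]
Sum = 22.54
p = [0.3279, 0.3279, 0.3279, 0.0163]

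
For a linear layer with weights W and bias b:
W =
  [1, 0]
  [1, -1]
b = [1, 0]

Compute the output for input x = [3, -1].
y = [4, 4]

Wx = [1×3 + 0×-1, 1×3 + -1×-1]
   = [3, 4]
y = Wx + b = [3 + 1, 4 + 0] = [4, 4]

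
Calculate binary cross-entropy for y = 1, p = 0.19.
L = 1.661

L = -1·log(0.19) - 0·log(0.81) = -log(0.19) = 1.661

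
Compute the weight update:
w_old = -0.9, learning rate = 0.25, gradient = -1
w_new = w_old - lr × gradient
w_new = -0.65

w_new = w - η·∂L/∂w = -0.9 - 0.25×(-1) = -0.9 - (-0.25) = -0.65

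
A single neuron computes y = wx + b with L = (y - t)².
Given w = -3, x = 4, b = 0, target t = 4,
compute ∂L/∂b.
∂L/∂b = -32

y = wx + b = (-3)(4) + 0 = -12
∂L/∂y = 2(y - t) = 2(-12 - 4) = -32
∂y/∂b = 1
∂L/∂b = ∂L/∂y · ∂y/∂b = -32 × 1 = -32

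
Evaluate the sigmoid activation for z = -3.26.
0.03697

sigmoid(-3.26) = 1/(1 + e^(3.26)) = 1/(1 + 26.05) = 0.03697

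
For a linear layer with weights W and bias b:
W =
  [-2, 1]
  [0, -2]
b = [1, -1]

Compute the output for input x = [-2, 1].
y = [6, -3]

Wx = [-2×-2 + 1×1, 0×-2 + -2×1]
   = [5, -2]
y = Wx + b = [5 + 1, -2 + -1] = [6, -3]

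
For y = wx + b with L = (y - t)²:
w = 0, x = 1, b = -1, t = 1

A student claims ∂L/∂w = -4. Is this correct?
Correct

y = (0)(1) + -1 = -1
∂L/∂y = 2(y - t) = 2(-1 - 1) = -4
∂y/∂w = x = 1
∂L/∂w = -4 × 1 = -4

Claimed value: -4
Correct: The correct gradient is -4.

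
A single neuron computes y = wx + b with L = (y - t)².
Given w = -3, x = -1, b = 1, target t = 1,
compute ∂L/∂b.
∂L/∂b = 6

y = wx + b = (-3)(-1) + 1 = 4
∂L/∂y = 2(y - t) = 2(4 - 1) = 6
∂y/∂b = 1
∂L/∂b = ∂L/∂y · ∂y/∂b = 6 × 1 = 6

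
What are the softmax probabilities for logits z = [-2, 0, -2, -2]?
p = [0.0963, 0.7112, 0.0963, 0.0963]

exp(z) = [0.1353, 1, 0.1353, 0.1353]
Sum = 1.406
p = [0.0963, 0.7112, 0.0963, 0.0963]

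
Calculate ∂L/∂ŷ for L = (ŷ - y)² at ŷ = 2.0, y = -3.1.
∂L/∂ŷ = 10.2

∂L/∂ŷ = 2(ŷ - y) = 2(2.0 - -3.1) = 2(5.1) = 10.2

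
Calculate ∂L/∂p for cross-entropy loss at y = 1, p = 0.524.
∂L/∂p = -1.908

∂L/∂p = -y/p + (1-y)/(1-p) = -1/0.524 + 0 = -1.908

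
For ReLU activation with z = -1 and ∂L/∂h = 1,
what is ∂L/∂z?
∂L/∂z = 0

h = ReLU(-1) = 0
Since z < 0: ∂h/∂z = 0
∂L/∂z = ∂L/∂h · ∂h/∂z = 1 × 0 = 0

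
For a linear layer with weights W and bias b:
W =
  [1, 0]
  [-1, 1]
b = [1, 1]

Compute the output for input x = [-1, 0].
y = [0, 2]

Wx = [1×-1 + 0×0, -1×-1 + 1×0]
   = [-1, 1]
y = Wx + b = [-1 + 1, 1 + 1] = [0, 2]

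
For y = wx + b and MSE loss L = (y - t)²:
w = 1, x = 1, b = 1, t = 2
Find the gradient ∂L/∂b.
∂L/∂b = 0

y = wx + b = (1)(1) + 1 = 2
∂L/∂y = 2(y - t) = 2(2 - 2) = 0
∂y/∂b = 1
∂L/∂b = ∂L/∂y · ∂y/∂b = 0 × 1 = 0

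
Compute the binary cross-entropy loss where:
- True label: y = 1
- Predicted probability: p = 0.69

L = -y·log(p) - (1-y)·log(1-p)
L = 0.3711

L = -1·log(0.69) - 0·log(0.31) = -log(0.69) = 0.3711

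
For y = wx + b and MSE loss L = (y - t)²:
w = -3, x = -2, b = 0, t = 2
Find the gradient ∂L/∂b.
∂L/∂b = 8

y = wx + b = (-3)(-2) + 0 = 6
∂L/∂y = 2(y - t) = 2(6 - 2) = 8
∂y/∂b = 1
∂L/∂b = ∂L/∂y · ∂y/∂b = 8 × 1 = 8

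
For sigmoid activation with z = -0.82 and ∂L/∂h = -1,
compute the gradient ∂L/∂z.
∂L/∂z = -0.2123

σ(-0.82) = 0.3058
σ'(-0.82) = σ(-0.82)(1 - σ(-0.82)) = 0.3058 × 0.6942 = 0.2123
∂L/∂z = ∂L/∂h · σ'(z) = -1 × 0.2123 = -0.2123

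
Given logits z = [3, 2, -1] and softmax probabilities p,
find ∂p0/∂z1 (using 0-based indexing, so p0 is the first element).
∂p0/∂z1 = -0.1915

p = softmax(z) = [0.7214, 0.2654, 0.01321]
p0 = 0.7214, p1 = 0.2654

∂p0/∂z1 = -p0 × p1 = -0.7214 × 0.2654 = -0.1915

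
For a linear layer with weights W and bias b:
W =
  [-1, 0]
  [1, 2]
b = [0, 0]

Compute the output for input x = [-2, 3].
y = [2, 4]

Wx = [-1×-2 + 0×3, 1×-2 + 2×3]
   = [2, 4]
y = Wx + b = [2 + 0, 4 + 0] = [2, 4]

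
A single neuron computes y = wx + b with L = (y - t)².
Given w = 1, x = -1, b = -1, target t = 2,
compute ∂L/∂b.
∂L/∂b = -8

y = wx + b = (1)(-1) + -1 = -2
∂L/∂y = 2(y - t) = 2(-2 - 2) = -8
∂y/∂b = 1
∂L/∂b = ∂L/∂y · ∂y/∂b = -8 × 1 = -8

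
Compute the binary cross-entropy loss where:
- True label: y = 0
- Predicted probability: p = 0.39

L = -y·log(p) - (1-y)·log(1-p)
L = 0.4943

L = -0·log(0.39) - 1·log(0.61) = -log(0.61) = 0.4943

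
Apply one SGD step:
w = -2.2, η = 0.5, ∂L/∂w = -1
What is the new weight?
w_new = -1.7

w_new = w - η·∂L/∂w = -2.2 - 0.5×(-1) = -2.2 - (-0.5) = -1.7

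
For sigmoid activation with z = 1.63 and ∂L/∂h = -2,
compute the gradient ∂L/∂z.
∂L/∂z = -0.274

σ(1.63) = 0.8362
σ'(1.63) = σ(1.63)(1 - σ(1.63)) = 0.8362 × 0.1638 = 0.137
∂L/∂z = ∂L/∂h · σ'(z) = -2 × 0.137 = -0.274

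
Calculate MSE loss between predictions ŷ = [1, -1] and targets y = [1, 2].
MSE = 4.5

MSE = (1/2)((1-1)² + (-1-2)²) = (1/2)(0 + 9) = 4.5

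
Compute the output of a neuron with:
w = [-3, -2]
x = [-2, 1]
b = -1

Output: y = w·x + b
y = 3

y = (-3)(-2) + (-2)(1) + -1 = 3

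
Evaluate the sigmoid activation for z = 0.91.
0.713

sigmoid(0.91) = 1/(1 + e^(-0.91)) = 1/(1 + 0.4025) = 0.713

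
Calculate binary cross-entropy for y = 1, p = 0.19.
L = 1.661

L = -1·log(0.19) - 0·log(0.81) = -log(0.19) = 1.661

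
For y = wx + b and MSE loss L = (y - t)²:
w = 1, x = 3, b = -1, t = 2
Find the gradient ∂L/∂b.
∂L/∂b = 0

y = wx + b = (1)(3) + -1 = 2
∂L/∂y = 2(y - t) = 2(2 - 2) = 0
∂y/∂b = 1
∂L/∂b = ∂L/∂y · ∂y/∂b = 0 × 1 = 0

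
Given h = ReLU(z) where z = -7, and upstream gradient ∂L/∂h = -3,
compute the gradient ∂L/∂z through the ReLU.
∂L/∂z = 0

h = ReLU(-7) = 0
Since z < 0: ∂h/∂z = 0
∂L/∂z = ∂L/∂h · ∂h/∂z = -3 × 0 = 0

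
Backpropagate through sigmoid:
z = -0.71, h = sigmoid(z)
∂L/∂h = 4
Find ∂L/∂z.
∂L/∂z = 0.8839

σ(-0.71) = 0.3296
σ'(-0.71) = σ(-0.71)(1 - σ(-0.71)) = 0.3296 × 0.6704 = 0.221
∂L/∂z = ∂L/∂h · σ'(z) = 4 × 0.221 = 0.8839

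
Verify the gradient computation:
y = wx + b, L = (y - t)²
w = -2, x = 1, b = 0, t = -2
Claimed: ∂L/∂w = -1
Incorrect

y = (-2)(1) + 0 = -2
∂L/∂y = 2(y - t) = 2(-2 - -2) = 0
∂y/∂w = x = 1
∂L/∂w = 0 × 1 = 0

Claimed value: -1
Incorrect: The correct gradient is 0.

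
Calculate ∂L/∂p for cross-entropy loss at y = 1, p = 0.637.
∂L/∂p = -1.57

∂L/∂p = -y/p + (1-y)/(1-p) = -1/0.637 + 0 = -1.57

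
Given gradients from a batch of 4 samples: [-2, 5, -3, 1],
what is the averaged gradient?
Average gradient = 0.25

Average = (1/4)(-2 + 5 + -3 + 1) = 1/4 = 0.25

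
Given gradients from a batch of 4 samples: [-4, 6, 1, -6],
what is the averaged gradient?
Average gradient = -0.75

Average = (1/4)(-4 + 6 + 1 + -6) = -3/4 = -0.75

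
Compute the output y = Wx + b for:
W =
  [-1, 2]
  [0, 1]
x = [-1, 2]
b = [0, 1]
y = [5, 3]

Wx = [-1×-1 + 2×2, 0×-1 + 1×2]
   = [5, 2]
y = Wx + b = [5 + 0, 2 + 1] = [5, 3]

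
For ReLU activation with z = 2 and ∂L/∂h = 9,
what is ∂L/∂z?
∂L/∂z = 9

h = ReLU(2) = 2
Since z > 0: ∂h/∂z = 1
∂L/∂z = ∂L/∂h · ∂h/∂z = 9 × 1 = 9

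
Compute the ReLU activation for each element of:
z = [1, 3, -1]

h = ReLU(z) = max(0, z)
h = [1, 3, 0]

ReLU applied element-wise: max(0,1)=1, max(0,3)=3, max(0,-1)=0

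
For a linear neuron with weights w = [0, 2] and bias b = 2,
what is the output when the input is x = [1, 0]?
y = 2

y = (0)(1) + (2)(0) + 2 = 2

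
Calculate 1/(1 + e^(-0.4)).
0.5987

sigmoid(0.4) = 1/(1 + e^(-0.4)) = 1/(1 + 0.6703) = 0.5987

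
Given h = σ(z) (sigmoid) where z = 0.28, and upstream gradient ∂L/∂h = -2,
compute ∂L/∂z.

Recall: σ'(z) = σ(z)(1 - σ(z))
∂L/∂z = -0.4903

σ(0.28) = 0.5695
σ'(0.28) = σ(0.28)(1 - σ(0.28)) = 0.5695 × 0.4305 = 0.2452
∂L/∂z = ∂L/∂h · σ'(z) = -2 × 0.2452 = -0.4903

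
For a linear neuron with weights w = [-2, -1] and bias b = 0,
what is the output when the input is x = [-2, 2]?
y = 2

y = (-2)(-2) + (-1)(2) + 0 = 2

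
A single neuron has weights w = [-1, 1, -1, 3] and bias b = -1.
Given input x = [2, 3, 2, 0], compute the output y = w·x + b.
y = -2

y = (-1)(2) + (1)(3) + (-1)(2) + (3)(0) + -1 = -2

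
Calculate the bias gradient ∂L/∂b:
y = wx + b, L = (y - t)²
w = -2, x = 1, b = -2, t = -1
∂L/∂b = -6

y = wx + b = (-2)(1) + -2 = -4
∂L/∂y = 2(y - t) = 2(-4 - -1) = -6
∂y/∂b = 1
∂L/∂b = ∂L/∂y · ∂y/∂b = -6 × 1 = -6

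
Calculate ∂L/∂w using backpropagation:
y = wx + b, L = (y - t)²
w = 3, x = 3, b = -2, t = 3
∂L/∂w = 24

y = wx + b = (3)(3) + -2 = 7
∂L/∂y = 2(y - t) = 2(7 - 3) = 8
∂y/∂w = x = 3
∂L/∂w = ∂L/∂y · ∂y/∂w = 8 × 3 = 24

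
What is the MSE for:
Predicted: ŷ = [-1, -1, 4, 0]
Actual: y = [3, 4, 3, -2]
MSE = 11.5

MSE = (1/4)((-1-3)² + (-1-4)² + (4-3)² + (0--2)²) = (1/4)(16 + 25 + 1 + 4) = 11.5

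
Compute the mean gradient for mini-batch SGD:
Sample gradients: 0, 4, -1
Average gradient = 1

Average = (1/3)(0 + 4 + -1) = 3/3 = 1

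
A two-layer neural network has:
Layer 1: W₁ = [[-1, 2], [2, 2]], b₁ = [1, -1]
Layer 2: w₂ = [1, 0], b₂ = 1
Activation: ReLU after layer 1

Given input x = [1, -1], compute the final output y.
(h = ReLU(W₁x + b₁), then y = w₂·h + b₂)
y = 1

Layer 1 pre-activation: z₁ = [-2, -1]
After ReLU: h = [0, 0]
Layer 2 output: y = 1×0 + 0×0 + 1 = 1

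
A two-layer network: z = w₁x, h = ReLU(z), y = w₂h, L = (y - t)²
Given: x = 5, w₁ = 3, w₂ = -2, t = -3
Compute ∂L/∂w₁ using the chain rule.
∂L/∂w₁ = 540

Forward pass:
z = w₁x = 3×5 = 15
h = ReLU(15) = 15
y = w₂h = -2×15 = -30

Backward pass:
∂L/∂y = 2(y - t) = 2(-30 - -3) = -54
∂y/∂h = w₂ = -2
∂h/∂z = 1 (ReLU derivative)
∂z/∂w₁ = x = 5

∂L/∂w₁ = -54 × -2 × 1 × 5 = 540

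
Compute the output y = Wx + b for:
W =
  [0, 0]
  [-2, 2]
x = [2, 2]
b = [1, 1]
y = [1, 1]

Wx = [0×2 + 0×2, -2×2 + 2×2]
   = [0, 0]
y = Wx + b = [0 + 1, 0 + 1] = [1, 1]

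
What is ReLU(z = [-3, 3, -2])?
h = [0, 3, 0]

ReLU applied element-wise: max(0,-3)=0, max(0,3)=3, max(0,-2)=0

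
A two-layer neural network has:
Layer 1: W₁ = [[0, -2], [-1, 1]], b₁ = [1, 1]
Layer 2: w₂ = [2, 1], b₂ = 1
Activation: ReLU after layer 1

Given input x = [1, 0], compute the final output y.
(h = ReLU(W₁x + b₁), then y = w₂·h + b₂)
y = 3

Layer 1 pre-activation: z₁ = [1, 0]
After ReLU: h = [1, 0]
Layer 2 output: y = 2×1 + 1×0 + 1 = 3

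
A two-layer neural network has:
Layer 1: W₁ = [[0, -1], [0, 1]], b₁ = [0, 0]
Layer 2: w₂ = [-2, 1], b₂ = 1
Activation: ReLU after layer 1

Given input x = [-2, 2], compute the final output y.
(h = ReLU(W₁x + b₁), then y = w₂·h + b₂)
y = 3

Layer 1 pre-activation: z₁ = [-2, 2]
After ReLU: h = [0, 2]
Layer 2 output: y = -2×0 + 1×2 + 1 = 3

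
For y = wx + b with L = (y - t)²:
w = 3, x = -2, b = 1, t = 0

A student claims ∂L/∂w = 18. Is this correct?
Incorrect

y = (3)(-2) + 1 = -5
∂L/∂y = 2(y - t) = 2(-5 - 0) = -10
∂y/∂w = x = -2
∂L/∂w = -10 × -2 = 20

Claimed value: 18
Incorrect: The correct gradient is 20.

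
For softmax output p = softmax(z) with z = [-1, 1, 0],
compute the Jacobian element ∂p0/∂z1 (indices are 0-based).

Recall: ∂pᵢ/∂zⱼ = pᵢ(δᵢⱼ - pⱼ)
∂p0/∂z1 = -0.05989

p = softmax(z) = [0.09003, 0.6652, 0.2447]
p0 = 0.09003, p1 = 0.6652

∂p0/∂z1 = -p0 × p1 = -0.09003 × 0.6652 = -0.05989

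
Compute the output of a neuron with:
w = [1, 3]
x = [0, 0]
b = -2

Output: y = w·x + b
y = -2

y = (1)(0) + (3)(0) + -2 = -2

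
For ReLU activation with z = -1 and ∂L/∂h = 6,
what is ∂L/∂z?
∂L/∂z = 0

h = ReLU(-1) = 0
Since z < 0: ∂h/∂z = 0
∂L/∂z = ∂L/∂h · ∂h/∂z = 6 × 0 = 0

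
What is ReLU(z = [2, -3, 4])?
h = [2, 0, 4]

ReLU applied element-wise: max(0,2)=2, max(0,-3)=0, max(0,4)=4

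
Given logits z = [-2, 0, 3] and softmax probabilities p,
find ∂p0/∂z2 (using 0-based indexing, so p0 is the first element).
∂p0/∂z2 = -0.006036

p = softmax(z) = [0.006377, 0.04712, 0.9465]
p0 = 0.006377, p2 = 0.9465

∂p0/∂z2 = -p0 × p2 = -0.006377 × 0.9465 = -0.006036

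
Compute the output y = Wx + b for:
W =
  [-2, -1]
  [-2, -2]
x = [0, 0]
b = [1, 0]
y = [1, 0]

Wx = [-2×0 + -1×0, -2×0 + -2×0]
   = [0, 0]
y = Wx + b = [0 + 1, 0 + 0] = [1, 0]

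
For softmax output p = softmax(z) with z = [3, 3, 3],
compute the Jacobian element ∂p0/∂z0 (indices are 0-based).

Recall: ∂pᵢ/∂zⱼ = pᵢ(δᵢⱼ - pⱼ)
∂p0/∂z0 = 0.2222

p = softmax(z) = [0.3333, 0.3333, 0.3333]
p0 = 0.3333

∂p0/∂z0 = p0(1 - p0) = 0.3333 × (1 - 0.3333) = 0.2222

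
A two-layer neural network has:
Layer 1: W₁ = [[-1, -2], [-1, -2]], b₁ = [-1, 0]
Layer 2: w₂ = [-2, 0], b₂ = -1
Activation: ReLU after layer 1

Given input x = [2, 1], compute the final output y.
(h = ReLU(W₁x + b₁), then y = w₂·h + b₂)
y = -1

Layer 1 pre-activation: z₁ = [-5, -4]
After ReLU: h = [0, 0]
Layer 2 output: y = -2×0 + 0×0 + -1 = -1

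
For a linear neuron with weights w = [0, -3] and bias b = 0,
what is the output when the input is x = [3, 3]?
y = -9

y = (0)(3) + (-3)(3) + 0 = -9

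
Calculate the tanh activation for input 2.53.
0.9874

tanh(2.53) = (e^(2.53) - e^(-2.53))/(e^(2.53) + e^(-2.53)) = 0.9874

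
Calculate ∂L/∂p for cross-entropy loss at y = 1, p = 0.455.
∂L/∂p = -2.198

∂L/∂p = -y/p + (1-y)/(1-p) = -1/0.455 + 0 = -2.198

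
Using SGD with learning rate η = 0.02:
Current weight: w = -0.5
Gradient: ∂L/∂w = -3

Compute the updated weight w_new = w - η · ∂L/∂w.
w_new = -0.44

w_new = w - η·∂L/∂w = -0.5 - 0.02×(-3) = -0.5 - (-0.06) = -0.44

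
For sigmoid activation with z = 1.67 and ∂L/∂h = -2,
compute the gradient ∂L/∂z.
∂L/∂z = -0.2667

σ(1.67) = 0.8416
σ'(1.67) = σ(1.67)(1 - σ(1.67)) = 0.8416 × 0.1584 = 0.1333
∂L/∂z = ∂L/∂h · σ'(z) = -2 × 0.1333 = -0.2667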